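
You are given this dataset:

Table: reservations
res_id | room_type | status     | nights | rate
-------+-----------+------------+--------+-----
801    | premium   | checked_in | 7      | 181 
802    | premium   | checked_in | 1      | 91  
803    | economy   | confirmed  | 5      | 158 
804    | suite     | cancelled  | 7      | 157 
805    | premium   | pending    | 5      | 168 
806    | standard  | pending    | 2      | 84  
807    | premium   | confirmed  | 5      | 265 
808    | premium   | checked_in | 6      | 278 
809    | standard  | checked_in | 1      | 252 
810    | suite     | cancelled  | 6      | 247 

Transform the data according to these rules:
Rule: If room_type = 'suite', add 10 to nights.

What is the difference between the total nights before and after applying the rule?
20

Step 1: Original sum of nights = 45
Step 2: 2 records have room_type = 'suite'
Step 3: Each affected record changes by 10
Step 4: Total change = 2 × 10 = 20
Step 5: New sum = 45 + 20 = 65
Step 6: Difference = |65 - 45| = 20
        (Sum increased by 20)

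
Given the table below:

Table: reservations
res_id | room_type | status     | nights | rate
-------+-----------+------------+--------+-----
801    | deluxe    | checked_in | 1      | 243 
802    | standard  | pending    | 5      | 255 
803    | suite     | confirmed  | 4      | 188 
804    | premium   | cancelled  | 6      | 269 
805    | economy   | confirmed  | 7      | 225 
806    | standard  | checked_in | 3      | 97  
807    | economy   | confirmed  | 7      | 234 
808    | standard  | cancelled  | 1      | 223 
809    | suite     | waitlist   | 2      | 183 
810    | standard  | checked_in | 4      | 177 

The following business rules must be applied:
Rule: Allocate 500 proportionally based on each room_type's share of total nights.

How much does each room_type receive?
deluxe: 12.5, economy: 175.0, premium: 75.0, standard: 162.5, suite: 75.0

Step 1: Calculate total nights = 40
Step 2: Calculate each room_type's proportion:
  deluxe: 1/40 = 2.50% → 12.5
  economy: 14/40 = 35.00% → 175.0
  premium: 6/40 = 15.00% → 75.0
  standard: 13/40 = 32.50% → 162.5
  suite: 6/40 = 15.00% → 75.0
Step 3: Verify: sum of allocations ≈ 500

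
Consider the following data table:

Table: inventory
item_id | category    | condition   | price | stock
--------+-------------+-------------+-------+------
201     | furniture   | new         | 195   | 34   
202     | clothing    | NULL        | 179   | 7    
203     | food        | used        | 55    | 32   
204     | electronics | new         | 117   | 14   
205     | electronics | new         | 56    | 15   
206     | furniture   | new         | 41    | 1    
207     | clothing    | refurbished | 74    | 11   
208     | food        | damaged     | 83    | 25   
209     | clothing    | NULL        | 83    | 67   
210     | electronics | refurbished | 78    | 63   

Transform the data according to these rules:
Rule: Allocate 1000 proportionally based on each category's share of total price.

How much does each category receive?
clothing: 349.64, electronics: 261.19, food: 143.6, furniture: 245.58

Step 1: Calculate total price = 961
Step 2: Calculate each category's proportion:
  clothing: 336/961 = 34.96% → 349.64
  electronics: 251/961 = 26.12% → 261.19
  food: 138/961 = 14.36% → 143.6
  furniture: 236/961 = 24.56% → 245.58
Step 3: Verify: sum of allocations ≈ 1000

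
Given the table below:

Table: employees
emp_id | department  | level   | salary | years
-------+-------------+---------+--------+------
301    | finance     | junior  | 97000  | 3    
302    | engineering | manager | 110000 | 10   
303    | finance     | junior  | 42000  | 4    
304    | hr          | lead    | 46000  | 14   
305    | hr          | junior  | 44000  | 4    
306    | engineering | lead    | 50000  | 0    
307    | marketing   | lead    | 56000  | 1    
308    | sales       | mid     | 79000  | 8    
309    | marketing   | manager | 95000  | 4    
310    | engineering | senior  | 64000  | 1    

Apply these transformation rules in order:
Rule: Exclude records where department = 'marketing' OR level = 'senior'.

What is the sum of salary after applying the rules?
468000

Step 1: Find records where department = 'marketing' OR level = 'senior'
Step 2: 3 records match, summing to 215000
Step 3: Original sum: 683000
Step 4: Remaining sum = 683000 - 215000 = 468000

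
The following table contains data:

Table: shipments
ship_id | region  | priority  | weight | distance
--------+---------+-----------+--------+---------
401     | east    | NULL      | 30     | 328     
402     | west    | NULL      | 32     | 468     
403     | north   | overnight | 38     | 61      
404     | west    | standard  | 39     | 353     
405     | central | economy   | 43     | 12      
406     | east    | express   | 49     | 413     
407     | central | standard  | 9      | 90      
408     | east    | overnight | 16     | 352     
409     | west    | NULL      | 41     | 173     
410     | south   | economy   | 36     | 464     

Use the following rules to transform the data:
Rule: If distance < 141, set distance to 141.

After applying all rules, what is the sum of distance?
2974

Step 1: 3 records have distance < 141
Step 2: These records originally summed to 163
Step 3: After setting to minimum: 3 × 141 = 423
Step 4: Unaffected records sum: 2551
Step 5: Final sum = 423 + 2551 = 2974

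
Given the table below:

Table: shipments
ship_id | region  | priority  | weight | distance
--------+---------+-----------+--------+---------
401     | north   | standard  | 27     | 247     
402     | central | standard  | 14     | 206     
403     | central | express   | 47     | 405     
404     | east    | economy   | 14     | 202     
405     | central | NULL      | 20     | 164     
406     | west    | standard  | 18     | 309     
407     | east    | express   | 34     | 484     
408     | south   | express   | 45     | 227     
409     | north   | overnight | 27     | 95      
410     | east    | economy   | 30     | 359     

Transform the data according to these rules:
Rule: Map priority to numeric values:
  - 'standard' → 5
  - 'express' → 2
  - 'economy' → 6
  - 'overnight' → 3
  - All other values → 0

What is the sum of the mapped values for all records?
36

Step 1: Apply mapping to each record
Step 2: Count by status:
  'standard': 3 records × 5 = 15
  'express': 3 records × 2 = 6
  'economy': 2 records × 6 = 12
  'overnight': 1 records × 3 = 3
Step 3: Sum all mapped values = 36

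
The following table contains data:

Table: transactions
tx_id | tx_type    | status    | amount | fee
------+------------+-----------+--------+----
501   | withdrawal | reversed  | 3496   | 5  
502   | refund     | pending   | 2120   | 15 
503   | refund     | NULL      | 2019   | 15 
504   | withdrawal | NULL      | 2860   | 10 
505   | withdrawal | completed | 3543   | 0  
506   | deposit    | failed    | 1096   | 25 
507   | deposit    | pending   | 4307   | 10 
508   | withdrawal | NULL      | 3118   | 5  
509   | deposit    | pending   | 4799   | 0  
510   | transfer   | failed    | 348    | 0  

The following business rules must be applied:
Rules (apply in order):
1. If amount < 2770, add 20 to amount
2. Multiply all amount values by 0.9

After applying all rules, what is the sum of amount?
25007.4

Step 1: Apply Rule 1 - Add 20 to records with amount < 2770
  - 4 records affected: 5583 + (4 × 20) = 5663
  - Unaffected records: 22123
  - Sum after Rule 1: 27786
Step 2: Apply Rule 2 - Multiply all by 0.9
  - 27786 × 0.9 = 25007.4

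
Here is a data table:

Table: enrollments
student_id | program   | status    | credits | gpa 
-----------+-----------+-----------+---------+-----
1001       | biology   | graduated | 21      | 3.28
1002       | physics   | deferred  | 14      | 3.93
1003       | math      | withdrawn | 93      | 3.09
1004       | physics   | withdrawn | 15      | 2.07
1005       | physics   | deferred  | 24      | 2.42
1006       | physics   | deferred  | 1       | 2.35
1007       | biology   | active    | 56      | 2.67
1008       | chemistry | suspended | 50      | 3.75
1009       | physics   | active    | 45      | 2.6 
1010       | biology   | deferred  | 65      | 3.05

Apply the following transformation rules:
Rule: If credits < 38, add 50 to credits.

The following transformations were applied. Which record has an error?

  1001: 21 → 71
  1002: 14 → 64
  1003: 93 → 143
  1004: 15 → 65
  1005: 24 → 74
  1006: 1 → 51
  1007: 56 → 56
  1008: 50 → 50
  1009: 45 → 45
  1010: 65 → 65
Record 1003 has an error. The correct transformed value should be 93, not 143.

Step 1: Check each record against the rule
Step 2: Record 1003 has credits = 93
Step 3: Since 93 >= 38, the bonus should not have been applied
Step 4: Correct value = 93, but claimed value = 143
Conclusion: Record 1003 has the error.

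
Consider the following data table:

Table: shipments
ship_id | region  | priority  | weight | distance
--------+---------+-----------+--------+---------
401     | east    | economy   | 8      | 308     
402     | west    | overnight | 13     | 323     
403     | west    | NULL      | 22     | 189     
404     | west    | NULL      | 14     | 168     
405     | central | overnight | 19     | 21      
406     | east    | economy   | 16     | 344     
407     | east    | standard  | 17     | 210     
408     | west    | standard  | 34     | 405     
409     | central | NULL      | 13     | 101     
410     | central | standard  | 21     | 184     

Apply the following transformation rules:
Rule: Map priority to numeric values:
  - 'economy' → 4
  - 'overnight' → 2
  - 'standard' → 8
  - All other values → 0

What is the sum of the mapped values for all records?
36

Step 1: Apply mapping to each record
Step 2: Count by status:
  'economy': 2 records × 4 = 8
  'overnight': 2 records × 2 = 4
  'standard': 3 records × 8 = 24
Step 3: Sum all mapped values = 36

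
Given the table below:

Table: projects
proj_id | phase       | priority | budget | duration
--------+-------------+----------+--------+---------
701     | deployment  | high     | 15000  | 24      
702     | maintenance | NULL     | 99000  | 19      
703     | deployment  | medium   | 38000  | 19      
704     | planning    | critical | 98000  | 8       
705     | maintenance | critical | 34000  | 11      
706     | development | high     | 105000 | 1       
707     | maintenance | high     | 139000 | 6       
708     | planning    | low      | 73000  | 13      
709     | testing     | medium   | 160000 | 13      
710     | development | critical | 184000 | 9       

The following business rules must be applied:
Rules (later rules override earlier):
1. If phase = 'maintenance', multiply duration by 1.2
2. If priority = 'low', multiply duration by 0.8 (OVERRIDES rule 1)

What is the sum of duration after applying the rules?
127.6

Step 1: Rule 2 takes priority for records with priority = 'low'
  - 1 records: 13 × 0.8 = 10.4
Step 2: Rule 1 applies to remaining records with phase = 'maintenance'
  - 3 records: 36 × 1.2 = 43.2
Step 3: Other records unchanged: 74
Step 4: Final sum = 10.4 + 43.2 + 74 = 127.6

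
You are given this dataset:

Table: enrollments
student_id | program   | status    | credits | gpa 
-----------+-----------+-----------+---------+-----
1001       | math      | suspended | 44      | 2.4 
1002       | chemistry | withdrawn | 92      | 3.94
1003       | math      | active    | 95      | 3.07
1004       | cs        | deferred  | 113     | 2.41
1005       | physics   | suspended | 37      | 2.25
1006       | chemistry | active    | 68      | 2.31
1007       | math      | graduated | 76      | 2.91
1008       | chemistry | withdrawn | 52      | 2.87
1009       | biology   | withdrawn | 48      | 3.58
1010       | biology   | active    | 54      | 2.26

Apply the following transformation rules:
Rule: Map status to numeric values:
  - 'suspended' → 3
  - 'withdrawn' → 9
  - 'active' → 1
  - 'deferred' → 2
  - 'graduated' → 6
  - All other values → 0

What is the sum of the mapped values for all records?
44

Step 1: Apply mapping to each record
Step 2: Count by status:
  'suspended': 2 records × 3 = 6
  'withdrawn': 3 records × 9 = 27
  'active': 3 records × 1 = 3
  'deferred': 1 records × 2 = 2
  'graduated': 1 records × 6 = 6
Step 3: Sum all mapped values = 44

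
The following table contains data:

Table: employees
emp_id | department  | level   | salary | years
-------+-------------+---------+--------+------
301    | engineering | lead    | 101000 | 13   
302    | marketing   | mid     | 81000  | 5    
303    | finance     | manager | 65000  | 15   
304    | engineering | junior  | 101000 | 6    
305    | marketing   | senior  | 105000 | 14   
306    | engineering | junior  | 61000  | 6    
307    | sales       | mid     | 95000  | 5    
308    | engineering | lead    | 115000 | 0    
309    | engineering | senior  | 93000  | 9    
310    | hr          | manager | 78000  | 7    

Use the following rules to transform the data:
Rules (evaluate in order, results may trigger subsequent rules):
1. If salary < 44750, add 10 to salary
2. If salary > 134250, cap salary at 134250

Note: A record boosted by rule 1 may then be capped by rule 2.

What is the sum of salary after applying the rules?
895000

Step 1: Apply rule 1 to records with salary < 44750
  - 0 records get bonus of 10
  - Of these, 0 records then exceed 134250 and get capped
Step 2: Apply rule 2 to records with salary > 134250
  - 0 records (original) are capped
Step 3: Calculate final sum = 895000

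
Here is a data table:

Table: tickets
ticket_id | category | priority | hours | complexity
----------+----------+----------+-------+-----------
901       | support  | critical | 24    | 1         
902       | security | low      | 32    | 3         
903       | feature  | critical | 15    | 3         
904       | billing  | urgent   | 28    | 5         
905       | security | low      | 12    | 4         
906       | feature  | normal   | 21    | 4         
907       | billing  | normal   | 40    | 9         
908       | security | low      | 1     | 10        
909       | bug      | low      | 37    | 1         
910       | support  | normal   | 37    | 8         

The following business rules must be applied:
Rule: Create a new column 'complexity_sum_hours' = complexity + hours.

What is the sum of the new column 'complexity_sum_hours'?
295

Step 1: For each record, compute complexity + hours
Example calculations:
  1 + 24 = 25
  3 + 32 = 35
  3 + 15 = 18
  ...
Step 2: Sum all derived values
Step 3: Total = 295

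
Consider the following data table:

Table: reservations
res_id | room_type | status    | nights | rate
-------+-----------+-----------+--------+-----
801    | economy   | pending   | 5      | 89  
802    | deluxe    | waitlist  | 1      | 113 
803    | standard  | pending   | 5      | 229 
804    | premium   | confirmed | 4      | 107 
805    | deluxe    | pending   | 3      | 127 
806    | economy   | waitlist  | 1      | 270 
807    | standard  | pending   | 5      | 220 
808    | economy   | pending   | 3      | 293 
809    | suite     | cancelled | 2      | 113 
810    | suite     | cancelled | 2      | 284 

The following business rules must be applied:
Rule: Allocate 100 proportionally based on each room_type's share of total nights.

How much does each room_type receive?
deluxe: 12.9, economy: 29.03, premium: 12.9, standard: 32.26, suite: 12.9

Step 1: Calculate total nights = 31
Step 2: Calculate each room_type's proportion:
  deluxe: 4/31 = 12.90% → 12.9
  economy: 9/31 = 29.03% → 29.03
  premium: 4/31 = 12.90% → 12.9
  standard: 10/31 = 32.26% → 32.26
  suite: 4/31 = 12.90% → 12.9
Step 3: Verify: sum of allocations ≈ 100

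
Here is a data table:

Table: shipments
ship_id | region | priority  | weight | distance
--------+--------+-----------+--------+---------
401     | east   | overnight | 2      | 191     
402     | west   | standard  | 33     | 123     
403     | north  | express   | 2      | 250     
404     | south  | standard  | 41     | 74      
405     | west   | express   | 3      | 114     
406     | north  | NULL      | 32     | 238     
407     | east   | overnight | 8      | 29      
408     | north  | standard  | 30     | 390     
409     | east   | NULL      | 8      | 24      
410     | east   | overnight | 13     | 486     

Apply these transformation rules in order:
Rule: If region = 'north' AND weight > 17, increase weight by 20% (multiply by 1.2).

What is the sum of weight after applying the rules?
184.4

Step 1: Find records where region = 'north' AND weight > 17
Step 2: 2 records match, summing to 62
Step 3: After multiplier: 62 × 1.2 = 74.4
Step 4: Unaffected records sum: 110
Step 5: Final sum = 74.4 + 110 = 184.4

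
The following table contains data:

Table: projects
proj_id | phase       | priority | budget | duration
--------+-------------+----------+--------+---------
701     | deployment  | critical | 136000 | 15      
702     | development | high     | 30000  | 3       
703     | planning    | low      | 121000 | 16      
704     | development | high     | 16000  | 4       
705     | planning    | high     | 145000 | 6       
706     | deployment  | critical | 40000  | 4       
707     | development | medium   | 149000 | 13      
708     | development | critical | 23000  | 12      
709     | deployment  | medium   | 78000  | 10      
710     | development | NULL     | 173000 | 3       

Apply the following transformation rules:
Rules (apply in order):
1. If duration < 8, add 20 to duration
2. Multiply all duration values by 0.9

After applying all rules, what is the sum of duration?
167.4

Step 1: Apply Rule 1 - Add 20 to records with duration < 8
  - 5 records affected: 20 + (5 × 20) = 120
  - Unaffected records: 66
  - Sum after Rule 1: 186
Step 2: Apply Rule 2 - Multiply all by 0.9
  - 186 × 0.9 = 167.4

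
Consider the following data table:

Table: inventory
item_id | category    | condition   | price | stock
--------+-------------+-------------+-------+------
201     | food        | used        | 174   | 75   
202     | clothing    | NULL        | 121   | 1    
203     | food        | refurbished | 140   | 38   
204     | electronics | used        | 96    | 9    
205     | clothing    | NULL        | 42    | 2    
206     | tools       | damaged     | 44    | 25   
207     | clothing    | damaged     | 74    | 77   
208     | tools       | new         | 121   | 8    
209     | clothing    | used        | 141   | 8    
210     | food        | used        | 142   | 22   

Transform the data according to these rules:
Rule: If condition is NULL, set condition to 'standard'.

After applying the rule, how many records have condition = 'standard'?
2

Step 1: Count records where condition IS NULL
Step 2: Found 2 records with NULL condition
Step 3: These records will have condition set to 'standard'
Step 4: Records already having condition = 'standard': 0
Step 5: Answer: 2 + 0 = 2 records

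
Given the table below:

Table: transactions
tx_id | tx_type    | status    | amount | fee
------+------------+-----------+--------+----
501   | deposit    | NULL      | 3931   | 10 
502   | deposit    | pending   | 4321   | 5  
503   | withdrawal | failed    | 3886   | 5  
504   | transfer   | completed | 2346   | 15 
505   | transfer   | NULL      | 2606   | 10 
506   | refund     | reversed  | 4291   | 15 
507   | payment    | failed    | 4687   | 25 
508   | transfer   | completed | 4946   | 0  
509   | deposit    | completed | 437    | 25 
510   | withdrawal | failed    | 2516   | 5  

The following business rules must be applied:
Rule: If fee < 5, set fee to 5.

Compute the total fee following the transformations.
120

Step 1: 1 records have fee < 5
Step 2: These records originally summed to 0
Step 3: After setting to minimum: 1 × 5 = 5
Step 4: Unaffected records sum: 115
Step 5: Final sum = 5 + 115 = 120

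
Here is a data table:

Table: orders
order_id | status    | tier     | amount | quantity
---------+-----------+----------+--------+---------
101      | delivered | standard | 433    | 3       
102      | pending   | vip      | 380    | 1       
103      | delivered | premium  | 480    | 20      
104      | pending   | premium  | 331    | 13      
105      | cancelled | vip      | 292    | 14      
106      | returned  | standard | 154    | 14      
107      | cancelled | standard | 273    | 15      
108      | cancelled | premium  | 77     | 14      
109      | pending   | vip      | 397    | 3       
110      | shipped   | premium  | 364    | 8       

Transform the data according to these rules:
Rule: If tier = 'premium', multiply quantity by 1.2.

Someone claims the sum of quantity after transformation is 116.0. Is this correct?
Yes, the result is correct.

Step 1: Calculate the correct sum after transformation
Step 2: Apply multiplier 1.2 to records where tier = 'premium'
Step 3: Correct result = 116.0
Step 4: Claimed result = 116.0
Step 5: 116.0 = 116.0 ✓
Conclusion: The claimed result is correct.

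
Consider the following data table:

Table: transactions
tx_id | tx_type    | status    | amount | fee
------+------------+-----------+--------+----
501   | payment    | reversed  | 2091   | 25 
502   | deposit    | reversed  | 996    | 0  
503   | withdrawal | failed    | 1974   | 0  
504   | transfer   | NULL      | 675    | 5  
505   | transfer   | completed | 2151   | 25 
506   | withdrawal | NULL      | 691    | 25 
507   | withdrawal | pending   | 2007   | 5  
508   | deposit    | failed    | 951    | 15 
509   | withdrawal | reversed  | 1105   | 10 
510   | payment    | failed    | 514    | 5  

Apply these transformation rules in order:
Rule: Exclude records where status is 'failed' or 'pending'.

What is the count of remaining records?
6

Step 1: Count records to exclude
  - 3 (failed) + 1 (pending) = 4 records
Step 2: Total records: 10
Step 3: Remaining = 10 - 4 = 6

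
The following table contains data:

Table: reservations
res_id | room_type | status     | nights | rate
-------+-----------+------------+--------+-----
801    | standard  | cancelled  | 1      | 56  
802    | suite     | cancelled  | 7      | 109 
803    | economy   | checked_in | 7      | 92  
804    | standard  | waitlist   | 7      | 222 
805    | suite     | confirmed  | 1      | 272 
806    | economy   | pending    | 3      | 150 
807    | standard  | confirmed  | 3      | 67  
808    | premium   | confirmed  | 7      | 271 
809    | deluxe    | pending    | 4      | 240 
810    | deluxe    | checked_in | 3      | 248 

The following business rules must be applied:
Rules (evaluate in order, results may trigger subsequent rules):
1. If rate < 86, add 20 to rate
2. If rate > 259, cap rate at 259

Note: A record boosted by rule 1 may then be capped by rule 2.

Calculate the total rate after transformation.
1742

Step 1: Apply rule 1 to records with rate < 86
  - 2 records get bonus of 20
  - Of these, 0 records then exceed 259 and get capped
Step 2: Apply rule 2 to records with rate > 259
  - 2 records (original) are capped
Step 3: Calculate final sum = 1742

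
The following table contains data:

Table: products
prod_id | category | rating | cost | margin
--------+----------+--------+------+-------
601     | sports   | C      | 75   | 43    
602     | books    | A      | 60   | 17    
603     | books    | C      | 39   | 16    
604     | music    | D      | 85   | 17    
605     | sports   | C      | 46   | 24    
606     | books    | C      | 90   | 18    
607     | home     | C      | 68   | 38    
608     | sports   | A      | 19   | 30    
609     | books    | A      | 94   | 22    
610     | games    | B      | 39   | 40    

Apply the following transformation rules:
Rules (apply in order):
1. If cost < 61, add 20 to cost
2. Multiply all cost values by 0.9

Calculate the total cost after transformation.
643.5

Step 1: Apply Rule 1 - Add 20 to records with cost < 61
  - 5 records affected: 203 + (5 × 20) = 303
  - Unaffected records: 412
  - Sum after Rule 1: 715
Step 2: Apply Rule 2 - Multiply all by 0.9
  - 715 × 0.9 = 643.5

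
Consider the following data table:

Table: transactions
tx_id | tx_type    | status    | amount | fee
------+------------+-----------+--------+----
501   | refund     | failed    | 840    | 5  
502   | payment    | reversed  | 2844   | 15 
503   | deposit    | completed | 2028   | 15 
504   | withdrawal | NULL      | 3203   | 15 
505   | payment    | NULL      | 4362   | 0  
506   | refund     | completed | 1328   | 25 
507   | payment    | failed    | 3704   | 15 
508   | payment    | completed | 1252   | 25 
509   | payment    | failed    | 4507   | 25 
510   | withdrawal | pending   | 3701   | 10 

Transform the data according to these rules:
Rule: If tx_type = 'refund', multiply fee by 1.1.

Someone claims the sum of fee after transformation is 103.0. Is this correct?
No, the correct result is 153.0.

Step 1: Calculate the correct sum after transformation
Step 2: Apply multiplier 1.1 to records where tx_type = 'refund'
Step 3: Correct result = 153.0
Step 4: Claimed result = 103.0
Step 5: 153.0 ≠ 103.0
Conclusion: The claimed result is incorrect. The correct answer is 153.0.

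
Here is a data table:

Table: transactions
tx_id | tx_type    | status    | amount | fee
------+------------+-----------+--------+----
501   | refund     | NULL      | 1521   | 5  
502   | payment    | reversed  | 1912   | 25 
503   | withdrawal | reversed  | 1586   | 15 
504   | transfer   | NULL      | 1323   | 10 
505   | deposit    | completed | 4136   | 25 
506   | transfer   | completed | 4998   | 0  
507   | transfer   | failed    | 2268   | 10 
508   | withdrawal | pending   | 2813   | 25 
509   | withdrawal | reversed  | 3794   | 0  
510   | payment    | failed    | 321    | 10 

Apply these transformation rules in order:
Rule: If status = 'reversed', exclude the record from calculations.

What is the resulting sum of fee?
85

Step 1: Identify records where status = 'reversed'
Step 2: The excluded records sum to 40
Step 3: Original total fee = 125
Step 4: Remaining total = 125 - 40 = 85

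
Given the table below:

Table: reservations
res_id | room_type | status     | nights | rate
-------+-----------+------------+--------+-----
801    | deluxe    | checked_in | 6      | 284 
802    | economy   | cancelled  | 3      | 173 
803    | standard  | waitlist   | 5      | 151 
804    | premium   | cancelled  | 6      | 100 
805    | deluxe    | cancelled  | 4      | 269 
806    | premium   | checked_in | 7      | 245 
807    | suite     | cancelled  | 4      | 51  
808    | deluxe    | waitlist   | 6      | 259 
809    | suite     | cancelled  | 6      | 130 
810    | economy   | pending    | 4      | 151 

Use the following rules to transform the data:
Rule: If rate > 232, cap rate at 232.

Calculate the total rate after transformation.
1684

Step 1: 4 records have rate > 232
Step 2: These records originally summed to 1057
Step 3: After capping: 4 × 232 = 928
Step 4: Unaffected records sum: 756
Step 5: Final sum = 928 + 756 = 1684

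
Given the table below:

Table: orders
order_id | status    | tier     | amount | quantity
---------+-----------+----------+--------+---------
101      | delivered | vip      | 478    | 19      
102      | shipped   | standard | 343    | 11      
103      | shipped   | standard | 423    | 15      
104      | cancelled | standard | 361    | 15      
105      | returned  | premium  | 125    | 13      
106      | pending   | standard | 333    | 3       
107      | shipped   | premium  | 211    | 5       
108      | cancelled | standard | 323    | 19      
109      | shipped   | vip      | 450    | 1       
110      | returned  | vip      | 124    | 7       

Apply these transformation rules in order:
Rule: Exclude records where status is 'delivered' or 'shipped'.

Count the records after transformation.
5

Step 1: Count records to exclude
  - 1 (delivered) + 4 (shipped) = 5 records
Step 2: Total records: 10
Step 3: Remaining = 10 - 5 = 5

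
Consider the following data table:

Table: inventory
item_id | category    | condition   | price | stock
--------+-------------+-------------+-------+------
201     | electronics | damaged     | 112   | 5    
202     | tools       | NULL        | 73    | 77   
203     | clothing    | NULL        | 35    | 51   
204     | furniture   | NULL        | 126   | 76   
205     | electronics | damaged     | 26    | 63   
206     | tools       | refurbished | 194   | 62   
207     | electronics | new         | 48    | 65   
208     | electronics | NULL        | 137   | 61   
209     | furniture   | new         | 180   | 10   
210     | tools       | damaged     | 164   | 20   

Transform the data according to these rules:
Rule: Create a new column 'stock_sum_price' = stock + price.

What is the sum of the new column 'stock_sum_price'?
1585

Step 1: For each record, compute stock + price
Example calculations:
  5 + 112 = 117
  77 + 73 = 150
  51 + 35 = 86
  ...
Step 2: Sum all derived values
Step 3: Total = 1585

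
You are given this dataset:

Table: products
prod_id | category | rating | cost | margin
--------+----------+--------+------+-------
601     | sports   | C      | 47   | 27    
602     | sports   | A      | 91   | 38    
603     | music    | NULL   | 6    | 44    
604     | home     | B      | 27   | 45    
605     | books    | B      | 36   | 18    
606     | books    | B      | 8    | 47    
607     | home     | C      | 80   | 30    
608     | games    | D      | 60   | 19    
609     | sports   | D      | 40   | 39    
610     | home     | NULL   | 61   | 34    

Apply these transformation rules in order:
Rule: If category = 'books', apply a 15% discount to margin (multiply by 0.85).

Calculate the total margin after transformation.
331.25

Step 1: Records with category = 'books' have total margin = 65
Step 2: Apply multiplier: 65 × 0.85 = 55.25
Step 3: Other records total: 276
Step 4: Final sum = 55.25 + 276 = 331.25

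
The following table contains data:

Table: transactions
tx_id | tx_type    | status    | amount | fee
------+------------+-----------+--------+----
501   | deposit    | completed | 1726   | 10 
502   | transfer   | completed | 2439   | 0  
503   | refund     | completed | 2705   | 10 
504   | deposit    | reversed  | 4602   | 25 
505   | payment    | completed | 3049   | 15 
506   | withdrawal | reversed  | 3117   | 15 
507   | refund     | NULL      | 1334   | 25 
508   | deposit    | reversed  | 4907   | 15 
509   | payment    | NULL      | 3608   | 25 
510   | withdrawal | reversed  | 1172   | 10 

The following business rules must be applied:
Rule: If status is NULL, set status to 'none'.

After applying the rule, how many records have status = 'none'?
2

Step 1: Count records where status IS NULL
Step 2: Found 2 records with NULL status
Step 3: These records will have status set to 'none'
Step 4: Records already having status = 'none': 0
Step 5: Answer: 2 + 0 = 2 records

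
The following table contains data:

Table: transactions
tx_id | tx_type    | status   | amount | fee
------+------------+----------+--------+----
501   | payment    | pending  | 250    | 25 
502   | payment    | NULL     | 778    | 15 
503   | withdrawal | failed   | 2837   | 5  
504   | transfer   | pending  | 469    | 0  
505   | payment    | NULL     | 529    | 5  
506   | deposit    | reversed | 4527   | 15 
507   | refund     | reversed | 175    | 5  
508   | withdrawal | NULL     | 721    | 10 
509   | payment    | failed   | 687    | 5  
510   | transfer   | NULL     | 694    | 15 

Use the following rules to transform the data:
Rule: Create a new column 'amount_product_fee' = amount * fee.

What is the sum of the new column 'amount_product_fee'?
124585

Step 1: For each record, compute amount * fee
Example calculations:
  250 * 25 = 6250
  778 * 15 = 11670
  2837 * 5 = 14185
  ...
Step 2: Sum all derived values
Step 3: Total = 124585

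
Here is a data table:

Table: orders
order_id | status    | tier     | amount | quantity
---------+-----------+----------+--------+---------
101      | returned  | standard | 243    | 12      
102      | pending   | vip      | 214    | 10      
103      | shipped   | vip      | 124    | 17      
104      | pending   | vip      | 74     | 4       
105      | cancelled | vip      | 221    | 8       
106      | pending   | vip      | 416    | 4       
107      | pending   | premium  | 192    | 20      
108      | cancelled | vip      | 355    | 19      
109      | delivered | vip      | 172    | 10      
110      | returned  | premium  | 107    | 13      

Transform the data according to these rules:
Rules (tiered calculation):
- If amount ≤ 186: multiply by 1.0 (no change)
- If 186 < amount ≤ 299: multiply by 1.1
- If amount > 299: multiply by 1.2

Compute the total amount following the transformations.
2359.2

Step 1: Tier 1 (amount ≤ 186): 4 records, sum = 477 × 1.0 = 477.0
Step 2: Tier 2 (186 < amount ≤ 299): 4 records, sum = 870 × 1.1 = 957.0
Step 3: Tier 3 (amount > 299): 2 records, sum = 771 × 1.2 = 925.2
Step 4: Final sum = 477.0 + 957.0 + 925.2 = 2359.2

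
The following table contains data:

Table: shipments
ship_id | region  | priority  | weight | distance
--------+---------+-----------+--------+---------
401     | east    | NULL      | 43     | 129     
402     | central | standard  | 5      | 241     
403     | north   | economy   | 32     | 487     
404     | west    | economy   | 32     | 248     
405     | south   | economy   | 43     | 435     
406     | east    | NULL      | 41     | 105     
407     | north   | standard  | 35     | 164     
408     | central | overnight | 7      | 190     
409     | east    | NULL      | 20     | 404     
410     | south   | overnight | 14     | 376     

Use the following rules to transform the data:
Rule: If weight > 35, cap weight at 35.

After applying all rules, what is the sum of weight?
250

Step 1: 3 records have weight > 35
Step 2: These records originally summed to 127
Step 3: After capping: 3 × 35 = 105
Step 4: Unaffected records sum: 145
Step 5: Final sum = 105 + 145 = 250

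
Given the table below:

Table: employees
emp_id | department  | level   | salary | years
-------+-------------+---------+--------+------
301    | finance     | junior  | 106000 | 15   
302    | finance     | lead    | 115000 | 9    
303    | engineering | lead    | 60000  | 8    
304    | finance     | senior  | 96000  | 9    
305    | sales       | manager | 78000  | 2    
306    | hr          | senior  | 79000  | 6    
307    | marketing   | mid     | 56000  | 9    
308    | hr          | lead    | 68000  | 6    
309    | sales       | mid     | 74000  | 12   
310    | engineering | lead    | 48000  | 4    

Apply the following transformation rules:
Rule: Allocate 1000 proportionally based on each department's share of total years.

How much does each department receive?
engineering: 150.0, finance: 412.5, hr: 150.0, marketing: 112.5, sales: 175.0

Step 1: Calculate total years = 80
Step 2: Calculate each department's proportion:
  engineering: 12/80 = 15.00% → 150.0
  finance: 33/80 = 41.25% → 412.5
  hr: 12/80 = 15.00% → 150.0
  marketing: 9/80 = 11.25% → 112.5
  sales: 14/80 = 17.50% → 175.0
Step 3: Verify: sum of allocations ≈ 1000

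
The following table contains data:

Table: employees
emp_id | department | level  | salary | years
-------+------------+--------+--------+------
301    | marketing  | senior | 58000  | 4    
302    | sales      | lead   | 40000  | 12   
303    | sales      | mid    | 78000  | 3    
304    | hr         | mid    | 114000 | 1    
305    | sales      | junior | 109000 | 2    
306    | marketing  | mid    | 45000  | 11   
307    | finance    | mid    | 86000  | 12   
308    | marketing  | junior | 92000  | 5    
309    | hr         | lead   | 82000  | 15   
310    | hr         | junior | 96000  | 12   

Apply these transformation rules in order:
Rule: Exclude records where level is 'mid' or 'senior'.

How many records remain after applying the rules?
5

Step 1: Count records to exclude
  - 4 (mid) + 1 (senior) = 5 records
Step 2: Total records: 10
Step 3: Remaining = 10 - 5 = 5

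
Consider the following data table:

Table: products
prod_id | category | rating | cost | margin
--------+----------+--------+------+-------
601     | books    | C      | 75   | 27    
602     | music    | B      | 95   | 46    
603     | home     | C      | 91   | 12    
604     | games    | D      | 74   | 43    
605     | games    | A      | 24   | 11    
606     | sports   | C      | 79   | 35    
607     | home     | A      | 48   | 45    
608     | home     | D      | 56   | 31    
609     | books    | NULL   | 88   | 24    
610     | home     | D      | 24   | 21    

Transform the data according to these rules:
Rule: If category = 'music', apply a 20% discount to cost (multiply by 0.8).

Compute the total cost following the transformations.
635.0

Step 1: Records with category = 'music' have total cost = 95
Step 2: Apply multiplier: 95 × 0.8 = 76.0
Step 3: Other records total: 559
Step 4: Final sum = 76.0 + 559 = 635.0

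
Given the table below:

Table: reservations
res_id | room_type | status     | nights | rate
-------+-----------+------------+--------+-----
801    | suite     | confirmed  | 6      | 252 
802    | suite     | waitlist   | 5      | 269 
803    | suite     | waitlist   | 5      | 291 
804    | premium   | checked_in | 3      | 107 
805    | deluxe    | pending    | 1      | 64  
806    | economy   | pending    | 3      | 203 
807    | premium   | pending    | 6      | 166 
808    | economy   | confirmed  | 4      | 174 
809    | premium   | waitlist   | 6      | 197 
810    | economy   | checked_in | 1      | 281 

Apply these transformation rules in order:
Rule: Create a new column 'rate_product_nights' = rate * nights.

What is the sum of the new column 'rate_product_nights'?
8461

Step 1: For each record, compute rate * nights
Example calculations:
  252 * 6 = 1512
  269 * 5 = 1345
  291 * 5 = 1455
  ...
Step 2: Sum all derived values
Step 3: Total = 8461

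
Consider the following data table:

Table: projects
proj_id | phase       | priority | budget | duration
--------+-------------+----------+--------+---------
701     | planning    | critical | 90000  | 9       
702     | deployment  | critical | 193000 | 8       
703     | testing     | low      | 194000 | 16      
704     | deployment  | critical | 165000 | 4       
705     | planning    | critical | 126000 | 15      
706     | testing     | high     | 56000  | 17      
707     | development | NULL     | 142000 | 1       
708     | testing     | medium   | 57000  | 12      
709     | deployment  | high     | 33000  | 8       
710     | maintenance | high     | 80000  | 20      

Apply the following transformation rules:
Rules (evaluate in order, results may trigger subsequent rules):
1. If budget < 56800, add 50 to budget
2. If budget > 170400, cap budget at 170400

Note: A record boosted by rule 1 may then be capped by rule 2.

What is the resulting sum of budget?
1089900

Step 1: Apply rule 1 to records with budget < 56800
  - 2 records get bonus of 50
  - Of these, 0 records then exceed 170400 and get capped
Step 2: Apply rule 2 to records with budget > 170400
  - 2 records (original) are capped
Step 3: Calculate final sum = 1089900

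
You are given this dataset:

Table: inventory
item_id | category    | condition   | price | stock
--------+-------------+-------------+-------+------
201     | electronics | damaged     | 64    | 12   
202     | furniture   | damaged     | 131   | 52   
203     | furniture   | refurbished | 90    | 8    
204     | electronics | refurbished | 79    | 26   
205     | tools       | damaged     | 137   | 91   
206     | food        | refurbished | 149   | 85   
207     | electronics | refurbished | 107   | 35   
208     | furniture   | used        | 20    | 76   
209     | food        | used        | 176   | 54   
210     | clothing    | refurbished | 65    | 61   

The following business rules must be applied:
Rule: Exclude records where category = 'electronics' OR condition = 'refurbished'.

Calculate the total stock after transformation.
273

Step 1: Find records where category = 'electronics' OR condition = 'refurbished'
Step 2: 6 records match, summing to 227
Step 3: Original sum: 500
Step 4: Remaining sum = 500 - 227 = 273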